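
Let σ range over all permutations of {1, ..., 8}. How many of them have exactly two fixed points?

Choose which 2 of the 8 are fixed: C(8,2) = 28.
The remaining 6 must be deranged: !6 = 265.
Total: 28 × 265 = 7420.

7420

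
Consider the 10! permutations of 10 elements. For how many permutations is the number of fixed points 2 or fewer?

# with exactly i fixed is C(10,i)·!(10-i); sum over i=0..2:
  i=0: C(10,0)·!10 = 1·1334961 = 1334961
  i=1: C(10,1)·!9 = 10·133496 = 1334960
  i=2: C(10,2)·!8 = 45·14833 = 667485
Total = 3337406.

3337406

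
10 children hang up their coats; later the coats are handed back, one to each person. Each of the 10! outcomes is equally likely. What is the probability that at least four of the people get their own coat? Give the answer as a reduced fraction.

34457/1814400

Favorable outcomes: Σ_{i≥4} C(10,i)·!(10-i) = 210·265 + 252·44 + 210·9 + 120·2 + 45·1 + 10·0 + 1·1 = 68914.
Total outcomes: 10! = 3628800.
Probability = 68914/3628800 = 34457/1814400.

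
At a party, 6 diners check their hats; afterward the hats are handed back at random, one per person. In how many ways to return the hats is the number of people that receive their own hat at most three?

704

Sum C(6,i)·!(6-i) for i = 0..3:
  i=0: C(6,0)·!6 = 1·265 = 265
  i=1: C(6,1)·!5 = 6·44 = 264
  i=2: C(6,2)·!4 = 15·9 = 135
  i=3: C(6,3)·!3 = 20·2 = 40
Total = 704.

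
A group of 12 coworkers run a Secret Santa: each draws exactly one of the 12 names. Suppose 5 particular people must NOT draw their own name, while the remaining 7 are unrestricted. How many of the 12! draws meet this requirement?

Inclusion-exclusion on the 5 forbidden self-matches:
Σ_{j=0}^{5} (-1)^j C(5,j)(12-j)!
= C(5,0)·12! - C(5,1)·11! + C(5,2)·10! - C(5,3)·9! + C(5,4)·8! - C(5,5)·7!
= 479001600 - 199584000 + 36288000 - 3628800 + 201600 - 5040
= 312273360

312273360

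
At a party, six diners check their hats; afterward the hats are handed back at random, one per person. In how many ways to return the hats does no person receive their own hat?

The subfactorial !6 = [6!/e] (nearest integer).
6! = 720, and 720/e ≈ 264.87, so !6 = 265.

265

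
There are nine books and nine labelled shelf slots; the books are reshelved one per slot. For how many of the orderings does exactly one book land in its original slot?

133497

Pick the single fixed position: C(9,1) = 9 ways.
The remaining 8 must be deranged: !8 = 14833.
Total: 9 × 14833 = 133497.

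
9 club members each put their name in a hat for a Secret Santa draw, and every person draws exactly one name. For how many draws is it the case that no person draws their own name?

133496

!9 is the nearest integer to 9!/e.
9! = 362880, and 362880/e ≈ 133496.09, so !9 = 133496.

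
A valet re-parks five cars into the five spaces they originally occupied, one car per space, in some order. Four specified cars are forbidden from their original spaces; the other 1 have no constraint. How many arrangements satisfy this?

53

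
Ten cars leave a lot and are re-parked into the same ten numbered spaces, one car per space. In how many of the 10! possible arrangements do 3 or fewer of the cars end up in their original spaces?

3559886

Sum C(10,i)·!(10-i) for i = 0..3:
  i=0: C(10,0)·!10 = 1·1334961 = 1334961
  i=1: C(10,1)·!9 = 10·133496 = 1334960
  i=2: C(10,2)·!8 = 45·14833 = 667485
  i=3: C(10,3)·!7 = 120·1854 = 222480
Total = 3559886.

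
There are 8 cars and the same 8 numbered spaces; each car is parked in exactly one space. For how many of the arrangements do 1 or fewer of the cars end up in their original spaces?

Sum C(8,i)·!(8-i) for i = 0..1:
  i=0: C(8,0)·!8 = 1·14833 = 14833
  i=1: C(8,1)·!7 = 8·1854 = 14832
Total = 29665.

29665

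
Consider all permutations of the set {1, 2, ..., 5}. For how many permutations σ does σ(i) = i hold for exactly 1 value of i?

Choose which one of the 5 is fixed: C(5,1) = 5.
The remaining 4 must be deranged: !4 = 9.
Total: 5 × 9 = 45.

45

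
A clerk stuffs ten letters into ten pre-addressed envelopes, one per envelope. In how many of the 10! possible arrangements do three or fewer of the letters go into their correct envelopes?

# with exactly i fixed is C(10,i)·!(10-i); sum over i=0..3:
  i=0: C(10,0)·!10 = 1·1334961 = 1334961
  i=1: C(10,1)·!9 = 10·133496 = 1334960
  i=2: C(10,2)·!8 = 45·14833 = 667485
  i=3: C(10,3)·!7 = 120·1854 = 222480
Total = 3559886.

3559886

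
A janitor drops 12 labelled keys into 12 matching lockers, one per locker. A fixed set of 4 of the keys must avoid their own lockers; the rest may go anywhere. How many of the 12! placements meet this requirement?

Let A_j be the event that the j-th constrained one is fixed. By inclusion-exclusion over the 4 events:
Σ_{j=0}^{4} (-1)^j C(4,j)(12-j)!
= C(4,0)·12! - C(4,1)·11! + C(4,2)·10! - C(4,3)·9! + C(4,4)·8!
= 479001600 - 159667200 + 21772800 - 1451520 + 40320
= 339696000

339696000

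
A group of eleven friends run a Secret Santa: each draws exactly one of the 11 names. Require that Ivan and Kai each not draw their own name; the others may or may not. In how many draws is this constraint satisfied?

Let A_j be the event that the j-th constrained one is fixed. By inclusion-exclusion over the 2 events:
Σ_{j=0}^{2} (-1)^j C(2,j)(11-j)!
= C(2,0)·11! - C(2,1)·10! + C(2,2)·9!
= 39916800 - 7257600 + 362880
= 33022080

33022080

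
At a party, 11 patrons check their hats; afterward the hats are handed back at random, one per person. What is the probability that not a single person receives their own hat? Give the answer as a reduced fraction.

1468457/3991680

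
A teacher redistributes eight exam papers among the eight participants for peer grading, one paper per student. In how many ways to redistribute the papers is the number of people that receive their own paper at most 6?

Sum C(8,i)·!(8-i) for i = 0..6:
  i=0: C(8,0)·!8 = 1·14833 = 14833
  i=1: C(8,1)·!7 = 8·1854 = 14832
  i=2: C(8,2)·!6 = 28·265 = 7420
  i=3: C(8,3)·!5 = 56·44 = 2464
  i=4: C(8,4)·!4 = 70·9 = 630
  i=5: C(8,5)·!3 = 56·2 = 112
  i=6: C(8,6)·!2 = 28·1 = 28
Total = 40319.

40319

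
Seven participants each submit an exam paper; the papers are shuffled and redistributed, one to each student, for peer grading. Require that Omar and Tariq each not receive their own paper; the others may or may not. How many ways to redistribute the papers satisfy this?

Let A_j be the event that the j-th constrained one is fixed. By inclusion-exclusion over the 2 events:
Σ_{j=0}^{2} (-1)^j C(2,j)(7-j)!
= C(2,0)·7! - C(2,1)·6! + C(2,2)·5!
= 5040 - 1440 + 120
= 3720

3720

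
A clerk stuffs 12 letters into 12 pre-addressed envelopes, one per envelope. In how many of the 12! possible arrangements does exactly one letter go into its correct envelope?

Pick the single fixed position: C(12,1) = 12 ways.
The remaining 11 must be deranged: !11 = 14684570.
Total: 12 × 14684570 = 176214840.

176214840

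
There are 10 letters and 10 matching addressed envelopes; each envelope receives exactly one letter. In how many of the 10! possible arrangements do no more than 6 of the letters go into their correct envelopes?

3628514

Sum C(10,i)·!(10-i) for i = 0..6:
  i=0: C(10,0)·!10 = 1·1334961 = 1334961
  i=1: C(10,1)·!9 = 10·133496 = 1334960
  i=2: C(10,2)·!8 = 45·14833 = 667485
  i=3: C(10,3)·!7 = 120·1854 = 222480
  i=4: C(10,4)·!6 = 210·265 = 55650
  i=5: C(10,5)·!5 = 252·44 = 11088
  i=6: C(10,6)·!4 = 210·9 = 1890
Total = 3628514.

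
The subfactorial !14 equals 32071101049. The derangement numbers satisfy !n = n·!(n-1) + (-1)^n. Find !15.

481066515734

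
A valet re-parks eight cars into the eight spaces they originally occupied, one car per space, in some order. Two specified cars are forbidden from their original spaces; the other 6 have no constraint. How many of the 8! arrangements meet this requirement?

30960

Inclusion-exclusion on the 2 forbidden self-matches:
Σ_{j=0}^{2} (-1)^j C(2,j)(8-j)!
= C(2,0)·8! - C(2,1)·7! + C(2,2)·6!
= 40320 - 10080 + 720
= 30960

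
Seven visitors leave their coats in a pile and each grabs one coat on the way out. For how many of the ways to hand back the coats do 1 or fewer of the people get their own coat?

3709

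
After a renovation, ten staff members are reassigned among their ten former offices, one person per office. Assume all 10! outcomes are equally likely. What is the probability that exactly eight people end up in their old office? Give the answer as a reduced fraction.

1/80640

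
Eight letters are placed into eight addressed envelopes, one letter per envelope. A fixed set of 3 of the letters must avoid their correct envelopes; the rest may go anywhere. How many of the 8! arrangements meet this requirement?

27240

Let A_j be the event that the j-th constrained one is fixed. By inclusion-exclusion over the 3 events:
Σ_{j=0}^{3} (-1)^j C(3,j)(8-j)!
= C(3,0)·8! - C(3,1)·7! + C(3,2)·6! - C(3,3)·5!
= 40320 - 15120 + 2160 - 120
= 27240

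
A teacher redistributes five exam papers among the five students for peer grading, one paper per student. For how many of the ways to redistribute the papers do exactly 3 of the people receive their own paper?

10

Pick the 3 fixed positions: C(5,3) = 10 ways.
The remaining 2 must be deranged: !2 = 1.
Total: 10 × 1 = 10.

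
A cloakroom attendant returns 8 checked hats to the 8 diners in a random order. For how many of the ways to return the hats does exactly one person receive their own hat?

Choose which one of the 8 is fixed: C(8,1) = 8.
The remaining 7 must be deranged: !7 = 1854.
Total: 8 × 1854 = 14832.

14832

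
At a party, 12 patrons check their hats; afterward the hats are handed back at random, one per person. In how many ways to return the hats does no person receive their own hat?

Recurrence: !12 = 12·!11 + (-1)^12.
!12 = 12·14684570 + 1 = 176214841

176214841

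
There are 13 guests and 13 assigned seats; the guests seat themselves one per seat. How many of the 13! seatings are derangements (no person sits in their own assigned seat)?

By inclusion-exclusion, !13 = Σ (-1)^k · 13!/k! for k=0..13
= 13! - 13!/1! + 13!/2! - 13!/3! + 13!/4! - 13!/5! + 13!/6! - 13!/7! + 13!/8! - 13!/9! + 13!/10! - 13!/11! + 13!/12! - 13!/13!
= 6227020800 - 6227020800 + 3113510400 - 1037836800 + 259459200 - 51891840 + 8648640 - 1235520 + 154440 - 17160 + 1716 - 156 + 13 - 1
= 2290792932

2290792932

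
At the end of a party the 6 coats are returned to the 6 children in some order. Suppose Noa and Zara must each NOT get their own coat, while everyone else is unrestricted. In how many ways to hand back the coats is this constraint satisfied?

Inclusion-exclusion on the 2 forbidden self-matches:
Σ_{j=0}^{2} (-1)^j C(2,j)(6-j)!
= C(2,0)·6! - C(2,1)·5! + C(2,2)·4!
= 720 - 240 + 24
= 504

504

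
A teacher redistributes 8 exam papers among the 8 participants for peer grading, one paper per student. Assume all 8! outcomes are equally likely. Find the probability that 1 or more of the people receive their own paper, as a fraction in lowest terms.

Favorable outcomes: Σ_{i≥1} C(8,i)·!(8-i) = 8·1854 + 28·265 + 56·44 + 70·9 + 56·2 + 28·1 + 8·0 + 1·1 = 25487.
Total outcomes: 8! = 40320.
Probability = 25487/40320 = 3641/5760.

3641/5760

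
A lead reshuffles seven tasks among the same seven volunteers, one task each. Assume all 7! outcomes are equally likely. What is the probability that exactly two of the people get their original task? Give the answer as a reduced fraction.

11/60

Favorable outcomes: C(7,2)·!5 = 21·44 = 924.
Total outcomes: 7! = 5040.
Probability = 924/5040 = 11/60.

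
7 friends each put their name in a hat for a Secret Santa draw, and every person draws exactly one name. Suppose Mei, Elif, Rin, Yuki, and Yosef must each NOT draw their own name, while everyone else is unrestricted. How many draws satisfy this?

2428

Let A_j be the event that the j-th constrained one is fixed. By inclusion-exclusion over the 5 events:
Σ_{j=0}^{5} (-1)^j C(5,j)(7-j)!
= C(5,0)·7! - C(5,1)·6! + C(5,2)·5! - C(5,3)·4! + C(5,4)·3! - C(5,5)·2!
= 5040 - 3600 + 1200 - 240 + 30 - 2
= 2428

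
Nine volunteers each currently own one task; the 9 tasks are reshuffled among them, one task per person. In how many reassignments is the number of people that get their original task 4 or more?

6883

Sum C(9,i)·!(9-i) for i = 4..9:
  i=4: C(9,4)·!5 = 126·44 = 5544
  i=5: C(9,5)·!4 = 126·9 = 1134
  i=6: C(9,6)·!3 = 84·2 = 168
  i=7: C(9,7)·!2 = 36·1 = 36
  i=8: C(9,8)·!1 = 9·0 = 0
  i=9: C(9,9)·!0 = 1·1 = 1
Total = 6883.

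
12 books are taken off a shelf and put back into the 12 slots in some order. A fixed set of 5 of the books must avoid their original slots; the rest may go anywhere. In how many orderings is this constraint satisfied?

312273360

Let A_j be the event that the j-th constrained one is fixed. By inclusion-exclusion over the 5 events:
Σ_{j=0}^{5} (-1)^j C(5,j)(12-j)!
= C(5,0)·12! - C(5,1)·11! + C(5,2)·10! - C(5,3)·9! + C(5,4)·8! - C(5,5)·7!
= 479001600 - 199584000 + 36288000 - 3628800 + 201600 - 5040
= 312273360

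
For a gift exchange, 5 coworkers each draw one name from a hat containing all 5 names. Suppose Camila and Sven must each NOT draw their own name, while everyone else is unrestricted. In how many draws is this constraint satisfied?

Inclusion-exclusion on the 2 forbidden self-matches:
Σ_{j=0}^{2} (-1)^j C(2,j)(5-j)!
= C(2,0)·5! - C(2,1)·4! + C(2,2)·3!
= 120 - 48 + 6
= 78

78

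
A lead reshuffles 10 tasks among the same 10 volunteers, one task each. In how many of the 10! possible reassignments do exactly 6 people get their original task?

1890

Choose which 6 of the 10 are fixed: C(10,6) = 210.
The other 4 form a derangement: !4 = 9.
Total: 210 × 9 = 1890.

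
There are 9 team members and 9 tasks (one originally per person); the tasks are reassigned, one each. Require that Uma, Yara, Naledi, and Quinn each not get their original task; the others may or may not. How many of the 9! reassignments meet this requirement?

229080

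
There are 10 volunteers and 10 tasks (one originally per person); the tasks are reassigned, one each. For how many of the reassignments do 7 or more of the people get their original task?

286

# with exactly i fixed is C(10,i)·!(10-i); sum over i=7..10:
  i=7: C(10,7)·!3 = 120·2 = 240
  i=8: C(10,8)·!2 = 45·1 = 45
  i=9: C(10,9)·!1 = 10·0 = 0
  i=10: C(10,10)·!0 = 1·1 = 1
Total = 286.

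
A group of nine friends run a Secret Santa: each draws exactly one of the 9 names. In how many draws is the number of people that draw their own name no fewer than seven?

37

# with exactly i fixed is C(9,i)·!(9-i); sum over i=7..9:
  i=7: C(9,7)·!2 = 36·1 = 36
  i=8: C(9,8)·!1 = 9·0 = 0
  i=9: C(9,9)·!0 = 1·1 = 1
Total = 37.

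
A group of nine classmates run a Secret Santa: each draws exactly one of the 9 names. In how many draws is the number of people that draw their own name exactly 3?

Choose which 3 of the 9 are fixed: C(9,3) = 84.
The other 6 form a derangement: !6 = 265.
Total: 84 × 265 = 22260.

22260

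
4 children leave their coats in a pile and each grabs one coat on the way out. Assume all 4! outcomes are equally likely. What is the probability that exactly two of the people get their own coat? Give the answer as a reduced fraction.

Favorable outcomes: C(4,2)·!2 = 6·1 = 6.
Total outcomes: 4! = 24.
Probability = 6/24 = 1/4.

1/4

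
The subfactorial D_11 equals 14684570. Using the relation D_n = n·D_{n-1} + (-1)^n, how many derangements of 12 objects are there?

176214841

D_12 = 12·14684570 + 1 = 176214841.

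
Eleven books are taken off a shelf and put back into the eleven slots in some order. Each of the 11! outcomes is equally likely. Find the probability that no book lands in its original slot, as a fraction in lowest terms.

1468457/3991680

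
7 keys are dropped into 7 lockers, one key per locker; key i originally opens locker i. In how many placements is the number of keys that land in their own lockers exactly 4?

70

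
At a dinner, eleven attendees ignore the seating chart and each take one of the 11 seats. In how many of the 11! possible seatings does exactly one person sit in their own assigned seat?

Pick the single fixed position: C(11,1) = 11 ways.
The other 10 form a derangement: !10 = 1334961.
Total: 11 × 1334961 = 14684571.

14684571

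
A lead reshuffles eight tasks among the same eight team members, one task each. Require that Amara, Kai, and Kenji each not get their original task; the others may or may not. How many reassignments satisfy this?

27240

Let A_j be the event that the j-th constrained one is fixed. By inclusion-exclusion over the 3 events:
Σ_{j=0}^{3} (-1)^j C(3,j)(8-j)!
= C(3,0)·8! - C(3,1)·7! + C(3,2)·6! - C(3,3)·5!
= 40320 - 15120 + 2160 - 120
= 27240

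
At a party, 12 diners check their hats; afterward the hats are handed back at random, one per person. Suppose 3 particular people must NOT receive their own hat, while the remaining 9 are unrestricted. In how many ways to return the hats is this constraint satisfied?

369774720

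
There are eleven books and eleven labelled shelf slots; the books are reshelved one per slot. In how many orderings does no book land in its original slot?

14684570

The subfactorial !11 = [11!/e] (nearest integer).
11! = 39916800, and 39916800/e ≈ 14684570.08, so !11 = 14684570.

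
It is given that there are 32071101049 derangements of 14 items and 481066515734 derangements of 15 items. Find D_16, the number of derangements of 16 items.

D_16 = (16-1)·(D_15 + D_14) = 15·(481066515734 + 32071101049) = 15·513137616783 = 7697064251745.

7697064251745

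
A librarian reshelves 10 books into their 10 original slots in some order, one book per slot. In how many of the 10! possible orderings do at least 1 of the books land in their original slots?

# with exactly i fixed is C(10,i)·!(10-i); sum over i=1..10:
  i=1: C(10,1)·!9 = 10·133496 = 1334960
  i=2: C(10,2)·!8 = 45·14833 = 667485
  i=3: C(10,3)·!7 = 120·1854 = 222480
  i=4: C(10,4)·!6 = 210·265 = 55650
  i=5: C(10,5)·!5 = 252·44 = 11088
  i=6: C(10,6)·!4 = 210·9 = 1890
  i=7: C(10,7)·!3 = 120·2 = 240
  i=8: C(10,8)·!2 = 45·1 = 45
  i=9: C(10,9)·!1 = 10·0 = 0
  i=10: C(10,10)·!0 = 1·1 = 1
Total = 2293839.

2293839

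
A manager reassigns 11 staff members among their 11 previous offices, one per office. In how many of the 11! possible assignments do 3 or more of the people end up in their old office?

3205379

# with exactly i fixed is C(11,i)·!(11-i); sum over i=3..11:
  i=3: C(11,3)·!8 = 165·14833 = 2447445
  i=4: C(11,4)·!7 = 330·1854 = 611820
  i=5: C(11,5)·!6 = 462·265 = 122430
  i=6: C(11,6)·!5 = 462·44 = 20328
  i=7: C(11,7)·!4 = 330·9 = 2970
  i=8: C(11,8)·!3 = 165·2 = 330
  i=9: C(11,9)·!2 = 55·1 = 55
  i=10: C(11,10)·!1 = 11·0 = 0
  i=11: C(11,11)·!0 = 1·1 = 1
Total = 3205379.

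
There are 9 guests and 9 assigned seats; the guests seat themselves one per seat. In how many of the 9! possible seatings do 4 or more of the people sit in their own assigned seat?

# with exactly i fixed is C(9,i)·!(9-i); sum over i=4..9:
  i=4: C(9,4)·!5 = 126·44 = 5544
  i=5: C(9,5)·!4 = 126·9 = 1134
  i=6: C(9,6)·!3 = 84·2 = 168
  i=7: C(9,7)·!2 = 36·1 = 36
  i=8: C(9,8)·!1 = 9·0 = 0
  i=9: C(9,9)·!0 = 1·1 = 1
Total = 6883.

6883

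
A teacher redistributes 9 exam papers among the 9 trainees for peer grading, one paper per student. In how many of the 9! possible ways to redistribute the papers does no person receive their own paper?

133496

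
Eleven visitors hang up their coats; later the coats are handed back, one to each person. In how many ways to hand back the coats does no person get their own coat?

14684570

Recurrence: !11 = 11·!10 + (-1)^11.
!11 = 11·1334961 - 1 = 14684570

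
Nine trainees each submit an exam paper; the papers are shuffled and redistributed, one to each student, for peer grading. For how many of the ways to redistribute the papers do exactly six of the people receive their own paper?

168

Pick the 6 fixed positions: C(9,6) = 84 ways.
The other 3 form a derangement: !3 = 2.
Total: 84 × 2 = 168.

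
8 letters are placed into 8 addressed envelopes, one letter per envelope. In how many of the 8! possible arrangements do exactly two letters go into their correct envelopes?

Choose which 2 of the 8 are fixed: C(8,2) = 28.
The other 6 form a derangement: !6 = 265.
Total: 28 × 265 = 7420.

7420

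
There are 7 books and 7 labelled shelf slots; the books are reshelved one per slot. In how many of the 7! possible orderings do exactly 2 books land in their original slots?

Choose which 2 of the 7 are fixed: C(7,2) = 21.
The other 5 form a derangement: !5 = 44.
Total: 21 × 44 = 924.

924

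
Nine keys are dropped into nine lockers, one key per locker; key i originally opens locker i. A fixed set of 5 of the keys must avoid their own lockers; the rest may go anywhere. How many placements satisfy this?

205056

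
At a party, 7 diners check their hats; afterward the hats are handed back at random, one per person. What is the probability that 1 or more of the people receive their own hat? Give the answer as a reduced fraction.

177/280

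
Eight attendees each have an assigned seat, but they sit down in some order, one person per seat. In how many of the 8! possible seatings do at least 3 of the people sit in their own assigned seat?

3235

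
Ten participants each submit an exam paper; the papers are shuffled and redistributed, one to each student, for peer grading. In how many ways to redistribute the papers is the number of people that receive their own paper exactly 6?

Choose which 6 of the 10 are fixed: C(10,6) = 210.
The other 4 form a derangement: !4 = 9.
Total: 210 × 9 = 1890.

1890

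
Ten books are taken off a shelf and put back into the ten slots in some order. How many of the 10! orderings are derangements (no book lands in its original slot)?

1334961

Use !n = (n-1)(!(n-1) + !(n-2)).
!10 = 9·(133496 + 14833) = 9·148329 = 1334961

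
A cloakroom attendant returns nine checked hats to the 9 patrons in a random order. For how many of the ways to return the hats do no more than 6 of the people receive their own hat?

Sum C(9,i)·!(9-i) for i = 0..6:
  i=0: C(9,0)·!9 = 1·133496 = 133496
  i=1: C(9,1)·!8 = 9·14833 = 133497
  i=2: C(9,2)·!7 = 36·1854 = 66744
  i=3: C(9,3)·!6 = 84·265 = 22260
  i=4: C(9,4)·!5 = 126·44 = 5544
  i=5: C(9,5)·!4 = 126·9 = 1134
  i=6: C(9,6)·!3 = 84·2 = 168
Total = 362843.

362843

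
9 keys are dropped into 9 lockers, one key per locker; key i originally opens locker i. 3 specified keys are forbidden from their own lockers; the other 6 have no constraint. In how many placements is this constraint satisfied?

256320

Let A_j be the event that the j-th constrained one is fixed. By inclusion-exclusion over the 3 events:
Σ_{j=0}^{3} (-1)^j C(3,j)(9-j)!
= C(3,0)·9! - C(3,1)·8! + C(3,2)·7! - C(3,3)·6!
= 362880 - 120960 + 15120 - 720
= 256320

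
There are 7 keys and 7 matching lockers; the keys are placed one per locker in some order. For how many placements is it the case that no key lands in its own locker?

1854

The number of derangements of 7 is !7 = Σ_{k=0}^{7} (-1)^k·7!/k!
= 7! - 7!/1! + 7!/2! - 7!/3! + 7!/4! - 7!/5! + 7!/6! - 7!/7!
= 5040 - 5040 + 2520 - 840 + 210 - 42 + 7 - 1
= 1854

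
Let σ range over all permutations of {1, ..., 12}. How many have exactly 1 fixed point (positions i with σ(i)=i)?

176214840

Pick the single fixed position: C(12,1) = 12 ways.
The remaining 11 must be deranged: !11 = 14684570.
Total: 12 × 14684570 = 176214840.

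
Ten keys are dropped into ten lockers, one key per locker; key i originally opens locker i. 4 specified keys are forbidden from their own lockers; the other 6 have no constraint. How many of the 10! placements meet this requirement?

2399760

Inclusion-exclusion on the 4 forbidden self-matches:
Σ_{j=0}^{4} (-1)^j C(4,j)(10-j)!
= C(4,0)·10! - C(4,1)·9! + C(4,2)·8! - C(4,3)·7! + C(4,4)·6!
= 3628800 - 1451520 + 241920 - 20160 + 720
= 2399760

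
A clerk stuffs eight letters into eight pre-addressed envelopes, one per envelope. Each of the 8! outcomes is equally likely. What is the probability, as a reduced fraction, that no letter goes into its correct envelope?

2119/5760

Favorable outcomes: !8 = 14833.
Total outcomes: 8! = 40320.
Probability = 14833/40320 = 2119/5760.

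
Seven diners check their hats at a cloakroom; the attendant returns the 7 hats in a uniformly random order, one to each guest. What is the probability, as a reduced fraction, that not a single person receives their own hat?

103/280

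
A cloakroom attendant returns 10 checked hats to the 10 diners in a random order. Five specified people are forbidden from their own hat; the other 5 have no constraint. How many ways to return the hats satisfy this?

2170680

Inclusion-exclusion on the 5 forbidden self-matches:
Σ_{j=0}^{5} (-1)^j C(5,j)(10-j)!
= C(5,0)·10! - C(5,1)·9! + C(5,2)·8! - C(5,3)·7! + C(5,4)·6! - C(5,5)·5!
= 3628800 - 1814400 + 403200 - 50400 + 3600 - 120
= 2170680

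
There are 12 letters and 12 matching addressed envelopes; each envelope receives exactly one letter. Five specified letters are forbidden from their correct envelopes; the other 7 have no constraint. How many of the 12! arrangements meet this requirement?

312273360

Let A_j be the event that the j-th constrained one is fixed. By inclusion-exclusion over the 5 events:
Σ_{j=0}^{5} (-1)^j C(5,j)(12-j)!
= C(5,0)·12! - C(5,1)·11! + C(5,2)·10! - C(5,3)·9! + C(5,4)·8! - C(5,5)·7!
= 479001600 - 199584000 + 36288000 - 3628800 + 201600 - 5040
= 312273360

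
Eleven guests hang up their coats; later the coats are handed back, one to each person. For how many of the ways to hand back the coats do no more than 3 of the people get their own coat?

39158866

# with exactly i fixed is C(11,i)·!(11-i); sum over i=0..3:
  i=0: C(11,0)·!11 = 1·14684570 = 14684570
  i=1: C(11,1)·!10 = 11·1334961 = 14684571
  i=2: C(11,2)·!9 = 55·133496 = 7342280
  i=3: C(11,3)·!8 = 165·14833 = 2447445
Total = 39158866.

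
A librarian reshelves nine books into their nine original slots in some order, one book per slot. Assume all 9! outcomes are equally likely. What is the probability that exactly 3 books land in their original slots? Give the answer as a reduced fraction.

Favorable outcomes: C(9,3)·!6 = 84·265 = 22260.
Total outcomes: 9! = 362880.
Probability = 22260/362880 = 53/864.

53/864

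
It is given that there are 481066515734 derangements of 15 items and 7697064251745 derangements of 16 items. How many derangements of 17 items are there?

130850092279664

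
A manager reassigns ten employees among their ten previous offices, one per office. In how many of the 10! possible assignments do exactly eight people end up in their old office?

Pick the 8 fixed positions: C(10,8) = 45 ways.
The other 2 form a derangement: !2 = 1.
Total: 45 × 1 = 45.

45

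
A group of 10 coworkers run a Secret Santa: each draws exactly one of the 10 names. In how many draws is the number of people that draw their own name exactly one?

1334960

Choose which one of the 10 is fixed: C(10,1) = 10.
The other 9 form a derangement: !9 = 133496.
Total: 10 × 133496 = 1334960.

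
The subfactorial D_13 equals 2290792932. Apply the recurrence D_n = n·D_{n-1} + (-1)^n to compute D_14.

32071101049

D_14 = 14·2290792932 + 1 = 32071101049.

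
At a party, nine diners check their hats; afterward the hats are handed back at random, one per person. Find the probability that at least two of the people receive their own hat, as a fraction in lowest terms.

95887/362880

Favorable outcomes: Σ_{i≥2} C(9,i)·!(9-i) = 36·1854 + 84·265 + 126·44 + 126·9 + 84·2 + 36·1 + 9·0 + 1·1 = 95887.
Total outcomes: 9! = 362880.
Probability = 95887/362880 = 95887/362880.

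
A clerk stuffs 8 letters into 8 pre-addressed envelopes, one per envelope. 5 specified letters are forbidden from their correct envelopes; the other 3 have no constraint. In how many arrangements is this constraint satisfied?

Let A_j be the event that the j-th constrained one is fixed. By inclusion-exclusion over the 5 events:
Σ_{j=0}^{5} (-1)^j C(5,j)(8-j)!
= C(5,0)·8! - C(5,1)·7! + C(5,2)·6! - C(5,3)·5! + C(5,4)·4! - C(5,5)·3!
= 40320 - 25200 + 7200 - 1200 + 120 - 6
= 21234

21234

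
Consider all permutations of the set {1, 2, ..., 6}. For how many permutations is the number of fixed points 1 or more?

Sum C(6,i)·!(6-i) for i = 1..6:
  i=1: C(6,1)·!5 = 6·44 = 264
  i=2: C(6,2)·!4 = 15·9 = 135
  i=3: C(6,3)·!3 = 20·2 = 40
  i=4: C(6,4)·!2 = 15·1 = 15
  i=5: C(6,5)·!1 = 6·0 = 0
  i=6: C(6,6)·!0 = 1·1 = 1
Total = 455.

455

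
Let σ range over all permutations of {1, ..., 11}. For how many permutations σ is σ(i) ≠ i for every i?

14684570

!11 = 11! · Σ_{k=0}^{11} (-1)^k/k!
= 11! - 11!/1! + 11!/2! - 11!/3! + 11!/4! - 11!/5! + 11!/6! - 11!/7! + 11!/8! - 11!/9! + 11!/10! - 11!/11!
= 39916800 - 39916800 + 19958400 - 6652800 + 1663200 - 332640 + 55440 - 7920 + 990 - 110 + 11 - 1
= 14684570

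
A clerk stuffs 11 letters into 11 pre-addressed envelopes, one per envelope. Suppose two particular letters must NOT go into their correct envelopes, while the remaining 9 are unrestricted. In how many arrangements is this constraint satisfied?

33022080

Let A_j be the event that the j-th constrained one is fixed. By inclusion-exclusion over the 2 events:
Σ_{j=0}^{2} (-1)^j C(2,j)(11-j)!
= C(2,0)·11! - C(2,1)·10! + C(2,2)·9!
= 39916800 - 7257600 + 362880
= 33022080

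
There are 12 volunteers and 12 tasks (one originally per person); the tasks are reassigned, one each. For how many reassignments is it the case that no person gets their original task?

176214841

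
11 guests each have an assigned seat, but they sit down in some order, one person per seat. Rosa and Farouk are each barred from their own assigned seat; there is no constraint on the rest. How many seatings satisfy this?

33022080

Inclusion-exclusion on the 2 forbidden self-matches:
Σ_{j=0}^{2} (-1)^j C(2,j)(11-j)!
= C(2,0)·11! - C(2,1)·10! + C(2,2)·9!
= 39916800 - 7257600 + 362880
= 33022080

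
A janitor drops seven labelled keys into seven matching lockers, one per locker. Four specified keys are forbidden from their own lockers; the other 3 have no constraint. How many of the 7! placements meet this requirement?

2790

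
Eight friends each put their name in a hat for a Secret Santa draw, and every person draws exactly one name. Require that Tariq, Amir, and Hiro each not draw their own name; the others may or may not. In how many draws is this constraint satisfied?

27240

Let A_j be the event that the j-th constrained one is fixed. By inclusion-exclusion over the 3 events:
Σ_{j=0}^{3} (-1)^j C(3,j)(8-j)!
= C(3,0)·8! - C(3,1)·7! + C(3,2)·6! - C(3,3)·5!
= 40320 - 15120 + 2160 - 120
= 27240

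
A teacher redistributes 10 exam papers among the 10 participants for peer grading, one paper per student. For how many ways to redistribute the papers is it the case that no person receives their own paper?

1334961

The subfactorial !10 = [10!/e] (nearest integer).
10! = 3628800, and 3628800/e ≈ 1334960.92, so !10 = 1334961.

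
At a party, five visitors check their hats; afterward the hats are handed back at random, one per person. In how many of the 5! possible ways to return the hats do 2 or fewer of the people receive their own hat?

# with exactly i fixed is C(5,i)·!(5-i); sum over i=0..2:
  i=0: C(5,0)·!5 = 1·44 = 44
  i=1: C(5,1)·!4 = 5·9 = 45
  i=2: C(5,2)·!3 = 10·2 = 20
Total = 109.

109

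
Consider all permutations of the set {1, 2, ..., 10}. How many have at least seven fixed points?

286

# with exactly i fixed is C(10,i)·!(10-i); sum over i=7..10:
  i=7: C(10,7)·!3 = 120·2 = 240
  i=8: C(10,8)·!2 = 45·1 = 45
  i=9: C(10,9)·!1 = 10·0 = 0
  i=10: C(10,10)·!0 = 1·1 = 1
Total = 286.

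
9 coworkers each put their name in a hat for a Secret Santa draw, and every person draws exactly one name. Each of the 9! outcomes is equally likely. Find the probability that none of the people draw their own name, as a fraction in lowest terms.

Favorable outcomes: !9 = 133496.
Total outcomes: 9! = 362880.
Probability = 133496/362880 = 16687/45360.

16687/45360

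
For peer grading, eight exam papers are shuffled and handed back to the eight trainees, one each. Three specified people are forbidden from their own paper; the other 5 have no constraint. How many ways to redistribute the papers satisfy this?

27240

Let A_j be the event that the j-th constrained one is fixed. By inclusion-exclusion over the 3 events:
Σ_{j=0}^{3} (-1)^j C(3,j)(8-j)!
= C(3,0)·8! - C(3,1)·7! + C(3,2)·6! - C(3,3)·5!
= 40320 - 15120 + 2160 - 120
= 27240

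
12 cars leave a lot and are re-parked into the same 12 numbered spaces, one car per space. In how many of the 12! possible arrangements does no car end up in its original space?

176214841

!12 = 12! · Σ_{k=0}^{12} (-1)^k/k!
= 12! - 12!/1! + 12!/2! - 12!/3! + 12!/4! - 12!/5! + 12!/6! - 12!/7! + 12!/8! - 12!/9! + 12!/10! - 12!/11! + 12!/12!
= 479001600 - 479001600 + 239500800 - 79833600 + 19958400 - 3991680 + 665280 - 95040 + 11880 - 1320 + 132 - 12 + 1
= 176214841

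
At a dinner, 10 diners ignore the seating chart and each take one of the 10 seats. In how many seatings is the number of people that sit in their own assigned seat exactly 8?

45

Pick the 8 fixed positions: C(10,8) = 45 ways.
The other 2 form a derangement: !2 = 1.
Total: 45 × 1 = 45.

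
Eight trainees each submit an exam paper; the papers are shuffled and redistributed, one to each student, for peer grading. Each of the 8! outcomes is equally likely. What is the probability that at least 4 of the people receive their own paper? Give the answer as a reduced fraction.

Favorable outcomes: Σ_{i≥4} C(8,i)·!(8-i) = 70·9 + 56·2 + 28·1 + 8·0 + 1·1 = 771.
Total outcomes: 8! = 40320.
Probability = 771/40320 = 257/13440.

257/13440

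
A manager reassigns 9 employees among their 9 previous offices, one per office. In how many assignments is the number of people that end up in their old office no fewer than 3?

29143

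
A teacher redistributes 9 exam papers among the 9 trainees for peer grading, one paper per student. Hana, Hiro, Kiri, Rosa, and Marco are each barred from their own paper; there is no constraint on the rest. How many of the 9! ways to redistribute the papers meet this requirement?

Let A_j be the event that the j-th constrained one is fixed. By inclusion-exclusion over the 5 events:
Σ_{j=0}^{5} (-1)^j C(5,j)(9-j)!
= C(5,0)·9! - C(5,1)·8! + C(5,2)·7! - C(5,3)·6! + C(5,4)·5! - C(5,5)·4!
= 362880 - 201600 + 50400 - 7200 + 600 - 24
= 205056

205056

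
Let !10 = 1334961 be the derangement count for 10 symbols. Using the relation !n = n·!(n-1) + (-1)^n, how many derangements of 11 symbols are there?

!11 = 11·1334961 - 1 = 14684570.

14684570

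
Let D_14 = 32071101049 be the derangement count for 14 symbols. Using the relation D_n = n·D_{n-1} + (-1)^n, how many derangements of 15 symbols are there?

481066515734

D_15 = 15·32071101049 - 1 = 481066515734.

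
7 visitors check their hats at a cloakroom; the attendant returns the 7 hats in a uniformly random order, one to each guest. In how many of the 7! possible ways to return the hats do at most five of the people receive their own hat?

5039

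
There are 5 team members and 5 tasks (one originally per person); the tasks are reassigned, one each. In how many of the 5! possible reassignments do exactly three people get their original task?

10

Choose which 3 of the 5 are fixed: C(5,3) = 10.
The other 2 form a derangement: !2 = 1.
Total: 10 × 1 = 10.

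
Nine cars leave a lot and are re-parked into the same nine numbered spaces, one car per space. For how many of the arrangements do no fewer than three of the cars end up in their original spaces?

29143

# with exactly i fixed is C(9,i)·!(9-i); sum over i=3..9:
  i=3: C(9,3)·!6 = 84·265 = 22260
  i=4: C(9,4)·!5 = 126·44 = 5544
  i=5: C(9,5)·!4 = 126·9 = 1134
  i=6: C(9,6)·!3 = 84·2 = 168
  i=7: C(9,7)·!2 = 36·1 = 36
  i=8: C(9,8)·!1 = 9·0 = 0
  i=9: C(9,9)·!0 = 1·1 = 1
Total = 29143.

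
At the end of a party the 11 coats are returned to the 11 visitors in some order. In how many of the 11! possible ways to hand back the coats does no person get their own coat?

By inclusion-exclusion, !11 = Σ (-1)^k · 11!/k! for k=0..11
= 11! - 11!/1! + 11!/2! - 11!/3! + 11!/4! - 11!/5! + 11!/6! - 11!/7! + 11!/8! - 11!/9! + 11!/10! - 11!/11!
= 39916800 - 39916800 + 19958400 - 6652800 + 1663200 - 332640 + 55440 - 7920 + 990 - 110 + 11 - 1
= 14684570

14684570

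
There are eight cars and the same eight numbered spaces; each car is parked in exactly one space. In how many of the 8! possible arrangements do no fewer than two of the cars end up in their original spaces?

10655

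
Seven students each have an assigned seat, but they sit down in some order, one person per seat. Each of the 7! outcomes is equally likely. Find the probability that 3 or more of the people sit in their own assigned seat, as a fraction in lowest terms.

407/5040

Favorable outcomes: Σ_{i≥3} C(7,i)·!(7-i) = 35·9 + 35·2 + 21·1 + 7·0 + 1·1 = 407.
Total outcomes: 7! = 5040.
Probability = 407/5040 = 407/5040.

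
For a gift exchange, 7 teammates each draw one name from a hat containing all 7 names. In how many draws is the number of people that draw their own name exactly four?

Choose which 4 of the 7 are fixed: C(7,4) = 35.
The other 3 form a derangement: !3 = 2.
Total: 35 × 2 = 70.

70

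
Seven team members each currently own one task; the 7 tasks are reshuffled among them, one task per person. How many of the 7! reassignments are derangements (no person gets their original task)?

Recurrence: !7 = 6·(!6 + !5).
!7 = 6·(265 + 44) = 6·309 = 1854

1854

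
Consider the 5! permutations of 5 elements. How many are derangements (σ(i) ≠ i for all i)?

The subfactorial !5 = [5!/e] (nearest integer).
5! = 120, and 120/e ≈ 44.15, so !5 = 44.

44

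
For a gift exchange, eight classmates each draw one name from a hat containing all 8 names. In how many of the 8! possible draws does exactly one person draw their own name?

Choose which one of the 8 is fixed: C(8,1) = 8.
The other 7 form a derangement: !7 = 1854.
Total: 8 × 1854 = 14832.

14832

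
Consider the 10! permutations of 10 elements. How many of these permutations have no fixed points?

1334961

Recurrence: !10 = 9·(!9 + !8).
!10 = 9·(133496 + 14833) = 9·148329 = 1334961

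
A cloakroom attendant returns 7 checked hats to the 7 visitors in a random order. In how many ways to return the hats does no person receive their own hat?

1854

The subfactorial !7 = [7!/e] (nearest integer).
7! = 5040, and 5040/e ≈ 1854.11, so !7 = 1854.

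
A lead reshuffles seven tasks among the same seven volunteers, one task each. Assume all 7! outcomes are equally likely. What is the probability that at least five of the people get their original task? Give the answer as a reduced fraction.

11/2520

Favorable outcomes: Σ_{i≥5} C(7,i)·!(7-i) = 21·1 + 7·0 + 1·1 = 22.
Total outcomes: 7! = 5040.
Probability = 22/5040 = 11/2520.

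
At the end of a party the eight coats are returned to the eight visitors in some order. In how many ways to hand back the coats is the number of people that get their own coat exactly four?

630

Pick the 4 fixed positions: C(8,4) = 70 ways.
The remaining 4 must be deranged: !4 = 9.
Total: 70 × 9 = 630.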